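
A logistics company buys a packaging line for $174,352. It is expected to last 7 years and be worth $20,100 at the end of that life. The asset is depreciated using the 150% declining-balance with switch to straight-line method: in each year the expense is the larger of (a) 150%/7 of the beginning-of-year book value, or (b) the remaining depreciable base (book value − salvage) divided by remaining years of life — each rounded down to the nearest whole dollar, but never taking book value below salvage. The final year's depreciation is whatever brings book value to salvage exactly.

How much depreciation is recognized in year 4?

$18,122

Depreciable base = $174,352 − $20,100 = $154,252.
Year 1: DB = ⌊$174,352 × 150%/7⌋ = $37,361; SL = ⌊$154,252/7⌋ = $22,036 → take DB $37,361. Book value $136,991.
Year 2: DB = ⌊$136,991 × 150%/7⌋ = $29,355; SL = ⌊$116,891/6⌋ = $19,481 → take DB $29,355. Book value $107,636.
Year 3: DB = ⌊$107,636 × 150%/7⌋ = $23,064; SL = ⌊$87,536/5⌋ = $17,507 → take DB $23,064. Book value $84,572.
Year 4: DB = ⌊$84,572 × 150%/7⌋ = $18,122; SL = ⌊$64,472/4⌋ = $16,118 → take DB $18,122. Book value $66,450.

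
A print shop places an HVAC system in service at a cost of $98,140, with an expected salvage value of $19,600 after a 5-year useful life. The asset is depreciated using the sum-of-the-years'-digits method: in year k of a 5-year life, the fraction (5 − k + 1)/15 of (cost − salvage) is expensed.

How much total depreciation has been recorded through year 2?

$47,124

Depreciable base = $98,140 − $19,600 = $78,540.
Sum of the years' digits = 5+4+3+2+1 = 15.
Year 1: $78,540 × 5/15 = $26,180. Book value $71,960.
Year 2: $78,540 × 4/15 = $20,944. Book value $51,016.
Accumulated through year 2 = $98,140 − $51,016 = $47,124.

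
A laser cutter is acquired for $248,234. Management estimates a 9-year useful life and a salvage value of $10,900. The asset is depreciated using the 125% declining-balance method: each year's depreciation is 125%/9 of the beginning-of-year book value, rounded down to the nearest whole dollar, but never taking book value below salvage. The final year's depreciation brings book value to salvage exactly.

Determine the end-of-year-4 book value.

Depreciable base = $248,234 − $10,900 = $237,334.
Year 1: ⌊$248,234 × 125%/9⌋ = $34,476. Book value $213,758.
Year 2: ⌊$213,758 × 125%/9⌋ = $29,688. Book value $184,070.
Year 3: ⌊$184,070 × 125%/9⌋ = $25,565. Book value $158,505.
Year 4: ⌊$158,505 × 125%/9⌋ = $22,014. Book value $136,491.

$136,491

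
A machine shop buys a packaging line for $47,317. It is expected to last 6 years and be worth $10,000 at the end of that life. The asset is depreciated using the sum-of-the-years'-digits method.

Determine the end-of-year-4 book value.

$15,331

Depreciable base = $47,317 − $10,000 = $37,317.
Sum of the years' digits = 6+5+4+3+2+1 = 21.
Year 1: $37,317 × 6/21 = $10,662. Book value $36,655.
Year 2: $37,317 × 5/21 = $8,885. Book value $27,770.
Year 3: $37,317 × 4/21 = $7,108. Book value $20,662.
Year 4: $37,317 × 3/21 = $5,331. Book value $15,331.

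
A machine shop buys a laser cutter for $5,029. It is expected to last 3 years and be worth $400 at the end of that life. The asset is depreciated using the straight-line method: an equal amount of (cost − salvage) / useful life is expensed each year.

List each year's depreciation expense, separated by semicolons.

$1,543; $1,543; $1,543

Depreciable base = $5,029 − $400 = $4,629.
Annual expense = $4,629 / 3 = $1,543.
End of year 1: book value $3,486.
End of year 2: book value $1,943.
End of year 3: book value $400.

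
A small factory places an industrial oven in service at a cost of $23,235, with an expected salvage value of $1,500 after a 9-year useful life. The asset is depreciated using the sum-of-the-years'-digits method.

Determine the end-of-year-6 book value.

$4,398

Depreciable base = $23,235 − $1,500 = $21,735.
Sum of the years' digits = 9+8+7+6+5+4+3+2+1 = 45.
Year 1: $21,735 × 9/45 = $4,347. Book value $18,888.
Year 2: $21,735 × 8/45 = $3,864. Book value $15,024.
Year 3: $21,735 × 7/45 = $3,381. Book value $11,643.
Year 4: $21,735 × 6/45 = $2,898. Book value $8,745.
Year 5: $21,735 × 5/45 = $2,415. Book value $6,330.
Year 6: $21,735 × 4/45 = $1,932. Book value $4,398.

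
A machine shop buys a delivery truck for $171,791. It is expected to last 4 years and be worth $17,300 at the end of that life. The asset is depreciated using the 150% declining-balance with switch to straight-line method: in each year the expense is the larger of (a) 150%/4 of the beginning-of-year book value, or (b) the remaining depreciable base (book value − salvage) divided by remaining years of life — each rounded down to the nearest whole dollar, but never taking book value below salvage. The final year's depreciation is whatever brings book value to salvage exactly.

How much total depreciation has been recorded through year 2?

Depreciable base = $171,791 − $17,300 = $154,491.
Year 1: DB = ⌊$171,791 × 150%/4⌋ = $64,421; SL = ⌊$154,491/4⌋ = $38,622 → take DB $64,421. Book value $107,370.
Year 2: DB = ⌊$107,370 × 150%/4⌋ = $40,263; SL = ⌊$90,070/3⌋ = $30,023 → take DB $40,263. Book value $67,107.
Accumulated through year 2 = $171,791 − $67,107 = $104,684.

$104,684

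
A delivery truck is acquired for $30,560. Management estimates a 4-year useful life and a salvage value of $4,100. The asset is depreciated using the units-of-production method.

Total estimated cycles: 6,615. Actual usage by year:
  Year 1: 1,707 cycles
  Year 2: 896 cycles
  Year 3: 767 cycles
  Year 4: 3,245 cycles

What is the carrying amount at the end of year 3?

$17,080

Depreciable base = $30,560 − $4,100 = $26,460.
Rate = $26,460 / 6,615 cycles = $4 per cycle.
Year 1: 1,707 × $4 = $6,828. Book value $23,732.
Year 2: 896 × $4 = $3,584. Book value $20,148.
Year 3: 767 × $4 = $3,068. Book value $17,080.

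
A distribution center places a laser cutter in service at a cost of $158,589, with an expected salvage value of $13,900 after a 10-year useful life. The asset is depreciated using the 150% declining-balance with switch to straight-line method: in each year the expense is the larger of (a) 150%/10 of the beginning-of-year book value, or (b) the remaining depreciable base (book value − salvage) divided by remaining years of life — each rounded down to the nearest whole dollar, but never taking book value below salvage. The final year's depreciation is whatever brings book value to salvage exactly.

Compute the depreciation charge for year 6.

$11,293

Depreciable base = $158,589 − $13,900 = $144,689.
Year 1: DB = ⌊$158,589 × 150%/10⌋ = $23,788; SL = ⌊$144,689/10⌋ = $14,468 → take DB $23,788. Book value $134,801.
Year 2: DB = ⌊$134,801 × 150%/10⌋ = $20,220; SL = ⌊$120,901/9⌋ = $13,433 → take DB $20,220. Book value $114,581.
Year 3: DB = ⌊$114,581 × 150%/10⌋ = $17,187; SL = ⌊$100,681/8⌋ = $12,585 → take DB $17,187. Book value $97,394.
Year 4: DB = ⌊$97,394 × 150%/10⌋ = $14,609; SL = ⌊$83,494/7⌋ = $11,927 → take DB $14,609. Book value $82,785.
Year 5: DB = ⌊$82,785 × 150%/10⌋ = $12,417; SL = ⌊$68,885/6⌋ = $11,480 → take DB $12,417. Book value $70,368.
Year 6: DB = ⌊$70,368 × 150%/10⌋ = $10,555; SL = ⌊$56,468/5⌋ = $11,293 → take SL $11,293. Book value $59,075.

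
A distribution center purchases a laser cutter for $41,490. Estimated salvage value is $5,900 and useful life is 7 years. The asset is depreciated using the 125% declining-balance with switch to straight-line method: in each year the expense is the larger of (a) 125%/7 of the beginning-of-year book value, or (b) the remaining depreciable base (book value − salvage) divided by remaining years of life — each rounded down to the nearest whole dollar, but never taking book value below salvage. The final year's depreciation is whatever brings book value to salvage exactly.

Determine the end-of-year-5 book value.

Depreciable base = $41,490 − $5,900 = $35,590.
Year 1: DB = ⌊$41,490 × 125%/7⌋ = $7,408; SL = ⌊$35,590/7⌋ = $5,084 → take DB $7,408. Book value $34,082.
Year 2: DB = ⌊$34,082 × 125%/7⌋ = $6,086; SL = ⌊$28,182/6⌋ = $4,697 → take DB $6,086. Book value $27,996.
Year 3: DB = ⌊$27,996 × 125%/7⌋ = $4,999; SL = ⌊$22,096/5⌋ = $4,419 → take DB $4,999. Book value $22,997.
Year 4: DB = ⌊$22,997 × 125%/7⌋ = $4,106; SL = ⌊$17,097/4⌋ = $4,274 → take SL $4,274. Book value $18,723.
Year 5: DB = ⌊$18,723 × 125%/7⌋ = $3,343; SL = ⌊$12,823/3⌋ = $4,274 → take SL $4,274. Book value $14,449.

$14,449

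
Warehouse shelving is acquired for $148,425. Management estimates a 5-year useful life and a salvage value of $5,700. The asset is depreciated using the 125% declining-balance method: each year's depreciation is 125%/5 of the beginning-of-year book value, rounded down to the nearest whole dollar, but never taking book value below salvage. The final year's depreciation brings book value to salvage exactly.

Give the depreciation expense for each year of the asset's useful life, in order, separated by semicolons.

Depreciable base = $148,425 − $5,700 = $142,725.
Year 1: ⌊$148,425 × 125%/5⌋ = $37,106. Book value $111,319.
Year 2: ⌊$111,319 × 125%/5⌋ = $27,829. Book value $83,490.
Year 3: ⌊$83,490 × 125%/5⌋ = $20,872. Book value $62,618.
Year 4: ⌊$62,618 × 125%/5⌋ = $15,654. Book value $46,964.
Year 5 (final): $46,964 − $5,700 = $41,264. Book value $5,700.

$37,106; $27,829; $20,872; $15,654; $41,264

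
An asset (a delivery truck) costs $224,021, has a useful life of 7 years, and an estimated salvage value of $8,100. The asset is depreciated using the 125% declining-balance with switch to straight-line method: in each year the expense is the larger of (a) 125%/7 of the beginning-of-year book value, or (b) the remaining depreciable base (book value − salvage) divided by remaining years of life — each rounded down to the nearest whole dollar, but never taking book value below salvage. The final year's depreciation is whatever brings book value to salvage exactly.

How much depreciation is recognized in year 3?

Depreciable base = $224,021 − $8,100 = $215,921.
Year 1: DB = ⌊$224,021 × 125%/7⌋ = $40,003; SL = ⌊$215,921/7⌋ = $30,845 → take DB $40,003. Book value $184,018.
Year 2: DB = ⌊$184,018 × 125%/7⌋ = $32,860; SL = ⌊$175,918/6⌋ = $29,319 → take DB $32,860. Book value $151,158.
Year 3: DB = ⌊$151,158 × 125%/7⌋ = $26,992; SL = ⌊$143,058/5⌋ = $28,611 → take SL $28,611. Book value $122,547.

$28,611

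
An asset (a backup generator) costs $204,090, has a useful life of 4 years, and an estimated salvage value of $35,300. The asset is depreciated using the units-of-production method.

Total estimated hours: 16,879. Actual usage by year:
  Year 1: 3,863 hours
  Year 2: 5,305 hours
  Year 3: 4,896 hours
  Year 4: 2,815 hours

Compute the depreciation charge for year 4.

Depreciable base = $204,090 − $35,300 = $168,790.
Rate = $168,790 / 16,879 hours = $10 per hour.
Year 1: 3,863 × $10 = $38,630. Book value $165,460.
Year 2: 5,305 × $10 = $53,050. Book value $112,410.
Year 3: 4,896 × $10 = $48,960. Book value $63,450.
Year 4: 2,815 × $10 = $28,150. Book value $35,300.

$28,150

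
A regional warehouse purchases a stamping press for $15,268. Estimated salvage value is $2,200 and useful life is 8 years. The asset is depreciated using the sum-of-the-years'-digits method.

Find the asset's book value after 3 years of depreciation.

Depreciable base = $15,268 − $2,200 = $13,068.
Sum of the years' digits = 8+7+6+5+4+3+2+1 = 36.
Year 1: $13,068 × 8/36 = $2,904. Book value $12,364.
Year 2: $13,068 × 7/36 = $2,541. Book value $9,823.
Year 3: $13,068 × 6/36 = $2,178. Book value $7,645.

$7,645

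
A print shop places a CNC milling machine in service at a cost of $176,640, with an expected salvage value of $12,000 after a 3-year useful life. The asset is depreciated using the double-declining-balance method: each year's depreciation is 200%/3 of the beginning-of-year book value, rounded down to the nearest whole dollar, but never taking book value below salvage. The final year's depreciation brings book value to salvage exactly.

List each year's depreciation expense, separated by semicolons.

$117,760; $39,253; $7,627

Depreciable base = $176,640 − $12,000 = $164,640.
Year 1: ⌊$176,640 × 200%/3⌋ = $117,760. Book value $58,880.
Year 2: ⌊$58,880 × 200%/3⌋ = $39,253. Book value $19,627.
Year 3 (final): $19,627 − $12,000 = $7,627. Book value $12,000.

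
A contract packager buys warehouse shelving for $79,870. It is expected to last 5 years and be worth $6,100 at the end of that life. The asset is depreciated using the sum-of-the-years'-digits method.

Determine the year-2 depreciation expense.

$19,672

Depreciable base = $79,870 − $6,100 = $73,770.
Sum of the years' digits = 5+4+3+2+1 = 15.
Year 1: $73,770 × 5/15 = $24,590. Book value $55,280.
Year 2: $73,770 × 4/15 = $19,672. Book value $35,608.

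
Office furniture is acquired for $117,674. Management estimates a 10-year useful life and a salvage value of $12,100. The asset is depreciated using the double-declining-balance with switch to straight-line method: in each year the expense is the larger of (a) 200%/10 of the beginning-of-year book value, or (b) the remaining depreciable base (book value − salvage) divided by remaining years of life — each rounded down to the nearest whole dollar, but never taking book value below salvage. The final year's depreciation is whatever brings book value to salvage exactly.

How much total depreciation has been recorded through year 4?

$69,474

Depreciable base = $117,674 − $12,100 = $105,574.
Year 1: DB = ⌊$117,674 × 200%/10⌋ = $23,534; SL = ⌊$105,574/10⌋ = $10,557 → take DB $23,534. Book value $94,140.
Year 2: DB = ⌊$94,140 × 200%/10⌋ = $18,828; SL = ⌊$82,040/9⌋ = $9,115 → take DB $18,828. Book value $75,312.
Year 3: DB = ⌊$75,312 × 200%/10⌋ = $15,062; SL = ⌊$63,212/8⌋ = $7,901 → take DB $15,062. Book value $60,250.
Year 4: DB = ⌊$60,250 × 200%/10⌋ = $12,050; SL = ⌊$48,150/7⌋ = $6,878 → take DB $12,050. Book value $48,200.
Accumulated through year 4 = $117,674 − $48,200 = $69,474.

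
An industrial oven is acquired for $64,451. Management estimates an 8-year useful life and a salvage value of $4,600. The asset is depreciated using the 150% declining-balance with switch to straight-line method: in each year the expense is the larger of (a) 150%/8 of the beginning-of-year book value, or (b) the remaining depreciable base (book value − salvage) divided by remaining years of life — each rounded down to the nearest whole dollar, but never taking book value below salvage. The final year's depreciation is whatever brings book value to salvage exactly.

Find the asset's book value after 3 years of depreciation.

Depreciable base = $64,451 − $4,600 = $59,851.
Year 1: DB = ⌊$64,451 × 150%/8⌋ = $12,084; SL = ⌊$59,851/8⌋ = $7,481 → take DB $12,084. Book value $52,367.
Year 2: DB = ⌊$52,367 × 150%/8⌋ = $9,818; SL = ⌊$47,767/7⌋ = $6,823 → take DB $9,818. Book value $42,549.
Year 3: DB = ⌊$42,549 × 150%/8⌋ = $7,977; SL = ⌊$37,949/6⌋ = $6,324 → take DB $7,977. Book value $34,572.

$34,572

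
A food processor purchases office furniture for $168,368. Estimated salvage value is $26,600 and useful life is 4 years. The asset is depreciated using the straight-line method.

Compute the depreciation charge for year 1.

$35,442

Depreciable base = $168,368 − $26,600 = $141,768.
Annual expense = $141,768 / 4 = $35,442.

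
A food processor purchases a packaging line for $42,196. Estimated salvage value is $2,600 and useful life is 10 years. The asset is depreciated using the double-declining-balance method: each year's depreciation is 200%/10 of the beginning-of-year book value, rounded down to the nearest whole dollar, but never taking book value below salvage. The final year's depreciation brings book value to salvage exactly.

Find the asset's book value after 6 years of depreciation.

$11,063

Depreciable base = $42,196 − $2,600 = $39,596.
Year 1: ⌊$42,196 × 200%/10⌋ = $8,439. Book value $33,757.
Year 2: ⌊$33,757 × 200%/10⌋ = $6,751. Book value $27,006.
Year 3: ⌊$27,006 × 200%/10⌋ = $5,401. Book value $21,605.
Year 4: ⌊$21,605 × 200%/10⌋ = $4,321. Book value $17,284.
Year 5: ⌊$17,284 × 200%/10⌋ = $3,456. Book value $13,828.
Year 6: ⌊$13,828 × 200%/10⌋ = $2,765. Book value $11,063.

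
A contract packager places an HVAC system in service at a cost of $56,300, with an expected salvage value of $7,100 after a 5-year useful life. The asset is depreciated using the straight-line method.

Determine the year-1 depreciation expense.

Depreciable base = $56,300 − $7,100 = $49,200.
Annual expense = $49,200 / 5 = $9,840.

$9,840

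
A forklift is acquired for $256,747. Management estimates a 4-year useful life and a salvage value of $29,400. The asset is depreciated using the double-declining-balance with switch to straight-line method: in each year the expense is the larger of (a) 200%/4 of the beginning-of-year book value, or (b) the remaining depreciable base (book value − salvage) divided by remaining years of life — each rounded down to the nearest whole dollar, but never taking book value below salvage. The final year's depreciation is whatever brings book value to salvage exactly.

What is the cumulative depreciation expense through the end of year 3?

$224,653

Depreciable base = $256,747 − $29,400 = $227,347.
Year 1: DB = ⌊$256,747 × 200%/4⌋ = $128,373; SL = ⌊$227,347/4⌋ = $56,836 → take DB $128,373. Book value $128,374.
Year 2: DB = ⌊$128,374 × 200%/4⌋ = $64,187; SL = ⌊$98,974/3⌋ = $32,991 → take DB $64,187. Book value $64,187.
Year 3: DB = ⌊$64,187 × 200%/4⌋ = $32,093; SL = ⌊$34,787/2⌋ = $17,393 → take DB $32,093. Book value $32,094.
Accumulated through year 3 = $256,747 − $32,094 = $224,653.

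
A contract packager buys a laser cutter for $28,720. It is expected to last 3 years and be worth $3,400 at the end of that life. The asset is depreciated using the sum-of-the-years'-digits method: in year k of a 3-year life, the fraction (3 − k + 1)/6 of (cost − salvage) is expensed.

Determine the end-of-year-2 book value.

$7,620

Depreciable base = $28,720 − $3,400 = $25,320.
Sum of the years' digits = 3+2+1 = 6.
Year 1: $25,320 × 3/6 = $12,660. Book value $16,060.
Year 2: $25,320 × 2/6 = $8,440. Book value $7,620.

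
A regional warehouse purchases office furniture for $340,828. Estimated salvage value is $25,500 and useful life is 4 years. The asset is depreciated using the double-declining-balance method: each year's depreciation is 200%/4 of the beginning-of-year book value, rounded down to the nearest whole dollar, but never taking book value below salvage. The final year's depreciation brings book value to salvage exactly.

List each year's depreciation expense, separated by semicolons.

Depreciable base = $340,828 − $25,500 = $315,328.
Year 1: ⌊$340,828 × 200%/4⌋ = $170,414. Book value $170,414.
Year 2: ⌊$170,414 × 200%/4⌋ = $85,207. Book value $85,207.
Year 3: ⌊$85,207 × 200%/4⌋ = $42,603. Book value $42,604.
Year 4 (final): $42,604 − $25,500 = $17,104. Book value $25,500.

$170,414; $85,207; $42,603; $17,104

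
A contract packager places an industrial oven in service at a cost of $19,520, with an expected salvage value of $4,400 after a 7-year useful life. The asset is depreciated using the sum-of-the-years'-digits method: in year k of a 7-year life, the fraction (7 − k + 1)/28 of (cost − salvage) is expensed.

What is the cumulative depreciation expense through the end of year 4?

$11,880

Depreciable base = $19,520 − $4,400 = $15,120.
Sum of the years' digits = 7+6+5+4+3+2+1 = 28.
Year 1: $15,120 × 7/28 = $3,780. Book value $15,740.
Year 2: $15,120 × 6/28 = $3,240. Book value $12,500.
Year 3: $15,120 × 5/28 = $2,700. Book value $9,800.
Year 4: $15,120 × 4/28 = $2,160. Book value $7,640.
Accumulated through year 4 = $19,520 − $7,640 = $11,880.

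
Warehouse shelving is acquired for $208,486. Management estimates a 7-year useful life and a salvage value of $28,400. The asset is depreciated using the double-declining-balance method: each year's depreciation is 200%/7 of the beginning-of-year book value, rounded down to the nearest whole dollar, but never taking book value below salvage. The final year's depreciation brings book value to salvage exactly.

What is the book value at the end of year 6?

$28,400

Depreciable base = $208,486 − $28,400 = $180,086.
Year 1: ⌊$208,486 × 200%/7⌋ = $59,567. Book value $148,919.
Year 2: ⌊$148,919 × 200%/7⌋ = $42,548. Book value $106,371.
Year 3: ⌊$106,371 × 200%/7⌋ = $30,391. Book value $75,980.
Year 4: ⌊$75,980 × 200%/7⌋ = $21,708. Book value $54,272.
Year 5: ⌊$54,272 × 200%/7⌋ = $15,506. Book value $38,766.
Year 6: ⌊$38,766 × 200%/7⌋ = $11,076, capped at $10,366. Book value $28,400.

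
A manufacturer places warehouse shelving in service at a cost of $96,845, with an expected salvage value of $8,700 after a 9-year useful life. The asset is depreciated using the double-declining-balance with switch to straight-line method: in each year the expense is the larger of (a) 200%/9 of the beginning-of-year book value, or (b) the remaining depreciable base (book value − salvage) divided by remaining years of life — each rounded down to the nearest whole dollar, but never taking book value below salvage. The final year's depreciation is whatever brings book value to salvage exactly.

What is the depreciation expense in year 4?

$10,126

Depreciable base = $96,845 − $8,700 = $88,145.
Year 1: DB = ⌊$96,845 × 200%/9⌋ = $21,521; SL = ⌊$88,145/9⌋ = $9,793 → take DB $21,521. Book value $75,324.
Year 2: DB = ⌊$75,324 × 200%/9⌋ = $16,738; SL = ⌊$66,624/8⌋ = $8,328 → take DB $16,738. Book value $58,586.
Year 3: DB = ⌊$58,586 × 200%/9⌋ = $13,019; SL = ⌊$49,886/7⌋ = $7,126 → take DB $13,019. Book value $45,567.
Year 4: DB = ⌊$45,567 × 200%/9⌋ = $10,126; SL = ⌊$36,867/6⌋ = $6,144 → take DB $10,126. Book value $35,441.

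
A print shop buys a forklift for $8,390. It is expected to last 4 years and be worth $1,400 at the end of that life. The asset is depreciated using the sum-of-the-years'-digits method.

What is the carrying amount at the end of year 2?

$3,497

Depreciable base = $8,390 − $1,400 = $6,990.
Sum of the years' digits = 4+3+2+1 = 10.
Year 1: $6,990 × 4/10 = $2,796. Book value $5,594.
Year 2: $6,990 × 3/10 = $2,097. Book value $3,497.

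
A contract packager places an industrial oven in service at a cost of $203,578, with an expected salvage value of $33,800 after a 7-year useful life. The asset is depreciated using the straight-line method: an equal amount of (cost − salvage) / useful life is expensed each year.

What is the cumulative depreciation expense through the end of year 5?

$121,270

Depreciable base = $203,578 − $33,800 = $169,778.
Annual expense = $169,778 / 7 = $24,254.
End of year 1: book value $179,324.
End of year 2: book value $155,070.
End of year 3: book value $130,816.
End of year 4: book value $106,562.
End of year 5: book value $82,308.
Accumulated through year 5 = $203,578 − $82,308 = $121,270.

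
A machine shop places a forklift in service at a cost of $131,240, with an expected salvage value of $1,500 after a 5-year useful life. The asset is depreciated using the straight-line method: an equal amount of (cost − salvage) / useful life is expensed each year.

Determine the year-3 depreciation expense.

$25,948

Depreciable base = $131,240 − $1,500 = $129,740.
Annual expense = $129,740 / 5 = $25,948.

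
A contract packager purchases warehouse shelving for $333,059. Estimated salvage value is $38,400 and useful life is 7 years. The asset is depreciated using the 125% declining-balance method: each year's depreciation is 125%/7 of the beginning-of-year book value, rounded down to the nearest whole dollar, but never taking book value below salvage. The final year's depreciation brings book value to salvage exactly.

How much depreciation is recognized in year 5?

Depreciable base = $333,059 − $38,400 = $294,659.
Year 1: ⌊$333,059 × 125%/7⌋ = $59,474. Book value $273,585.
Year 2: ⌊$273,585 × 125%/7⌋ = $48,854. Book value $224,731.
Year 3: ⌊$224,731 × 125%/7⌋ = $40,130. Book value $184,601.
Year 4: ⌊$184,601 × 125%/7⌋ = $32,964. Book value $151,637.
Year 5: ⌊$151,637 × 125%/7⌋ = $27,078. Book value $124,559.

$27,078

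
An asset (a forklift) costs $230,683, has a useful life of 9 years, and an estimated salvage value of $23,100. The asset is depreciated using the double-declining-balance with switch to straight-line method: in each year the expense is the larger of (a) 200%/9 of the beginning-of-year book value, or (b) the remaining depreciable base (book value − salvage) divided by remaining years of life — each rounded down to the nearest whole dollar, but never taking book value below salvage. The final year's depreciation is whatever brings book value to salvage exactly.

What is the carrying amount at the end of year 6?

Depreciable base = $230,683 − $23,100 = $207,583.
Year 1: DB = ⌊$230,683 × 200%/9⌋ = $51,262; SL = ⌊$207,583/9⌋ = $23,064 → take DB $51,262. Book value $179,421.
Year 2: DB = ⌊$179,421 × 200%/9⌋ = $39,871; SL = ⌊$156,321/8⌋ = $19,540 → take DB $39,871. Book value $139,550.
Year 3: DB = ⌊$139,550 × 200%/9⌋ = $31,011; SL = ⌊$116,450/7⌋ = $16,635 → take DB $31,011. Book value $108,539.
Year 4: DB = ⌊$108,539 × 200%/9⌋ = $24,119; SL = ⌊$85,439/6⌋ = $14,239 → take DB $24,119. Book value $84,420.
Year 5: DB = ⌊$84,420 × 200%/9⌋ = $18,760; SL = ⌊$61,320/5⌋ = $12,264 → take DB $18,760. Book value $65,660.
Year 6: DB = ⌊$65,660 × 200%/9⌋ = $14,591; SL = ⌊$42,560/4⌋ = $10,640 → take DB $14,591. Book value $51,069.

$51,069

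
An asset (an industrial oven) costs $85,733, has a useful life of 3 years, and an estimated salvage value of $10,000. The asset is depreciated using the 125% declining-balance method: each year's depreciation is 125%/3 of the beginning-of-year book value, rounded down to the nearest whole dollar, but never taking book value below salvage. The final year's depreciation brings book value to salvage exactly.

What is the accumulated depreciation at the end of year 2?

Depreciable base = $85,733 − $10,000 = $75,733.
Year 1: ⌊$85,733 × 125%/3⌋ = $35,722. Book value $50,011.
Year 2: ⌊$50,011 × 125%/3⌋ = $20,837. Book value $29,174.
Accumulated through year 2 = $85,733 − $29,174 = $56,559.

$56,559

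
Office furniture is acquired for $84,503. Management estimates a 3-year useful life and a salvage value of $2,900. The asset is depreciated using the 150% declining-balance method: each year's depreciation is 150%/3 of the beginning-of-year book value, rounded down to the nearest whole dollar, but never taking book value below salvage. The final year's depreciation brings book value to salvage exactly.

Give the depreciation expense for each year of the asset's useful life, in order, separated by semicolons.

$42,251; $21,126; $18,226

Depreciable base = $84,503 − $2,900 = $81,603.
Year 1: ⌊$84,503 × 150%/3⌋ = $42,251. Book value $42,252.
Year 2: ⌊$42,252 × 150%/3⌋ = $21,126. Book value $21,126.
Year 3 (final): $21,126 − $2,900 = $18,226. Book value $2,900.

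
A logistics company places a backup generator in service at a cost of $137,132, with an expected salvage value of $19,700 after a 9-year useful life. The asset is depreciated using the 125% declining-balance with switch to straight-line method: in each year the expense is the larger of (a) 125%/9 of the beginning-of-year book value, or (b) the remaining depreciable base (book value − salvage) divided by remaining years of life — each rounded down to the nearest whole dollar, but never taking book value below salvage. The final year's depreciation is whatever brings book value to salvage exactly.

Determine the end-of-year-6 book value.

$53,122

Depreciable base = $137,132 − $19,700 = $117,432.
Year 1: DB = ⌊$137,132 × 125%/9⌋ = $19,046; SL = ⌊$117,432/9⌋ = $13,048 → take DB $19,046. Book value $118,086.
Year 2: DB = ⌊$118,086 × 125%/9⌋ = $16,400; SL = ⌊$98,386/8⌋ = $12,298 → take DB $16,400. Book value $101,686.
Year 3: DB = ⌊$101,686 × 125%/9⌋ = $14,123; SL = ⌊$81,986/7⌋ = $11,712 → take DB $14,123. Book value $87,563.
Year 4: DB = ⌊$87,563 × 125%/9⌋ = $12,161; SL = ⌊$67,863/6⌋ = $11,310 → take DB $12,161. Book value $75,402.
Year 5: DB = ⌊$75,402 × 125%/9⌋ = $10,472; SL = ⌊$55,702/5⌋ = $11,140 → take SL $11,140. Book value $64,262.
Year 6: DB = ⌊$64,262 × 125%/9⌋ = $8,925; SL = ⌊$44,562/4⌋ = $11,140 → take SL $11,140. Book value $53,122.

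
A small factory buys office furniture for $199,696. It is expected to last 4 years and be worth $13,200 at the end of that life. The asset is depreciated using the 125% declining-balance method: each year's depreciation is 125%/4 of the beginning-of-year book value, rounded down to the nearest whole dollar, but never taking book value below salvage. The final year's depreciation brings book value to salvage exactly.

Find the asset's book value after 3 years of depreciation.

Depreciable base = $199,696 − $13,200 = $186,496.
Year 1: ⌊$199,696 × 125%/4⌋ = $62,405. Book value $137,291.
Year 2: ⌊$137,291 × 125%/4⌋ = $42,903. Book value $94,388.
Year 3: ⌊$94,388 × 125%/4⌋ = $29,496. Book value $64,892.

$64,892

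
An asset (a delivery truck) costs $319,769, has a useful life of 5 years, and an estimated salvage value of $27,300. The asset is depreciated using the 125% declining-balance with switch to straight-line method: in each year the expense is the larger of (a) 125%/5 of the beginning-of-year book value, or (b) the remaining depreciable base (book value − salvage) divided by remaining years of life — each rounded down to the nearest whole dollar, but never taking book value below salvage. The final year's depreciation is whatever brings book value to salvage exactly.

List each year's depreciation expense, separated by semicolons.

$79,942; $59,956; $50,857; $50,857; $50,857

Depreciable base = $319,769 − $27,300 = $292,469.
Year 1: DB = ⌊$319,769 × 125%/5⌋ = $79,942; SL = ⌊$292,469/5⌋ = $58,493 → take DB $79,942. Book value $239,827.
Year 2: DB = ⌊$239,827 × 125%/5⌋ = $59,956; SL = ⌊$212,527/4⌋ = $53,131 → take DB $59,956. Book value $179,871.
Year 3: DB = ⌊$179,871 × 125%/5⌋ = $44,967; SL = ⌊$152,571/3⌋ = $50,857 → take SL $50,857. Book value $129,014.
Year 4: DB = ⌊$129,014 × 125%/5⌋ = $32,253; SL = ⌊$101,714/2⌋ = $50,857 → take SL $50,857. Book value $78,157.
Year 5 (final): $78,157 − $27,300 = $50,857. Book value $27,300.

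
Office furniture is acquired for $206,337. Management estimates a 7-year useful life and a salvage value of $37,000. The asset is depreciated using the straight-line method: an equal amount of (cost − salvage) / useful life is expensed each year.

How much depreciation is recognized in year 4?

Depreciable base = $206,337 − $37,000 = $169,337.
Annual expense = $169,337 / 7 = $24,191.

$24,191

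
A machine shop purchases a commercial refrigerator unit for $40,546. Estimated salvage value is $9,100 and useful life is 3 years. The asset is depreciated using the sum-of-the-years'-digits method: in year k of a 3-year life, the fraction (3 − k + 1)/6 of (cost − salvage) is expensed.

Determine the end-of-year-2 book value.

Depreciable base = $40,546 − $9,100 = $31,446.
Sum of the years' digits = 3+2+1 = 6.
Year 1: $31,446 × 3/6 = $15,723. Book value $24,823.
Year 2: $31,446 × 2/6 = $10,482. Book value $14,341.

$14,341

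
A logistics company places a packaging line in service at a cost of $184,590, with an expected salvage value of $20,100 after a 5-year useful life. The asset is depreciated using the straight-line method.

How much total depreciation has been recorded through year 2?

$65,796

Depreciable base = $184,590 − $20,100 = $164,490.
Annual expense = $164,490 / 5 = $32,898.
End of year 1: book value $151,692.
End of year 2: book value $118,794.
Accumulated through year 2 = $184,590 − $118,794 = $65,796.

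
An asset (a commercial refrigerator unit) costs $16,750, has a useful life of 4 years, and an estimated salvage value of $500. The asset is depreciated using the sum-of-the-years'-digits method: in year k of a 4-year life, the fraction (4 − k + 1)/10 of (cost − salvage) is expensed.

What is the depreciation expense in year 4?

$1,625

Depreciable base = $16,750 − $500 = $16,250.
Sum of the years' digits = 4+3+2+1 = 10.
Year 1: $16,250 × 4/10 = $6,500. Book value $10,250.
Year 2: $16,250 × 3/10 = $4,875. Book value $5,375.
Year 3: $16,250 × 2/10 = $3,250. Book value $2,125.
Year 4: $16,250 × 1/10 = $1,625. Book value $500.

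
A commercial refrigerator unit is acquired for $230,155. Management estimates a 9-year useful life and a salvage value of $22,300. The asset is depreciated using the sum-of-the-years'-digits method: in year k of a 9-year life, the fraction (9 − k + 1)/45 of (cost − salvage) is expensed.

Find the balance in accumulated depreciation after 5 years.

$161,665

Depreciable base = $230,155 − $22,300 = $207,855.
Sum of the years' digits = 9+8+7+6+5+4+3+2+1 = 45.
Year 1: $207,855 × 9/45 = $41,571. Book value $188,584.
Year 2: $207,855 × 8/45 = $36,952. Book value $151,632.
Year 3: $207,855 × 7/45 = $32,333. Book value $119,299.
Year 4: $207,855 × 6/45 = $27,714. Book value $91,585.
Year 5: $207,855 × 5/45 = $23,095. Book value $68,490.
Accumulated through year 5 = $230,155 − $68,490 = $161,665.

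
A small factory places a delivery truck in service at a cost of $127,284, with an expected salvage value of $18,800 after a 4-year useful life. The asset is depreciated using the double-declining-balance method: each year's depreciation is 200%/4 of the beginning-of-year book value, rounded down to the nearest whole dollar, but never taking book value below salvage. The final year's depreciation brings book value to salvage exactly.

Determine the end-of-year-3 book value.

$18,800

Depreciable base = $127,284 − $18,800 = $108,484.
Year 1: ⌊$127,284 × 200%/4⌋ = $63,642. Book value $63,642.
Year 2: ⌊$63,642 × 200%/4⌋ = $31,821. Book value $31,821.
Year 3: ⌊$31,821 × 200%/4⌋ = $15,910, capped at $13,021. Book value $18,800.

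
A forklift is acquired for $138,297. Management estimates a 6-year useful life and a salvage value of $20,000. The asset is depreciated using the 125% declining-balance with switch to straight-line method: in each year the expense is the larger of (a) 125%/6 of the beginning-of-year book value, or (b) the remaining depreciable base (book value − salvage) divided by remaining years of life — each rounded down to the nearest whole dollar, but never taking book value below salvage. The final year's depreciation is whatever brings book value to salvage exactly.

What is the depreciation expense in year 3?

$18,057

Depreciable base = $138,297 − $20,000 = $118,297.
Year 1: DB = ⌊$138,297 × 125%/6⌋ = $28,811; SL = ⌊$118,297/6⌋ = $19,716 → take DB $28,811. Book value $109,486.
Year 2: DB = ⌊$109,486 × 125%/6⌋ = $22,809; SL = ⌊$89,486/5⌋ = $17,897 → take DB $22,809. Book value $86,677.
Year 3: DB = ⌊$86,677 × 125%/6⌋ = $18,057; SL = ⌊$66,677/4⌋ = $16,669 → take DB $18,057. Book value $68,620.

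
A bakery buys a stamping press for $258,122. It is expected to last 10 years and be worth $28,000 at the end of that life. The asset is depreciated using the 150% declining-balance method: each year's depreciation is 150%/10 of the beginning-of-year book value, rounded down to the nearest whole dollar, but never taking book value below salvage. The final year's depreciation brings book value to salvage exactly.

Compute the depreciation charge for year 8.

$12,412

Depreciable base = $258,122 − $28,000 = $230,122.
Year 1: ⌊$258,122 × 150%/10⌋ = $38,718. Book value $219,404.
Year 2: ⌊$219,404 × 150%/10⌋ = $32,910. Book value $186,494.
Year 3: ⌊$186,494 × 150%/10⌋ = $27,974. Book value $158,520.
Year 4: ⌊$158,520 × 150%/10⌋ = $23,778. Book value $134,742.
Year 5: ⌊$134,742 × 150%/10⌋ = $20,211. Book value $114,531.
Year 6: ⌊$114,531 × 150%/10⌋ = $17,179. Book value $97,352.
Year 7: ⌊$97,352 × 150%/10⌋ = $14,602. Book value $82,750.
Year 8: ⌊$82,750 × 150%/10⌋ = $12,412. Book value $70,338.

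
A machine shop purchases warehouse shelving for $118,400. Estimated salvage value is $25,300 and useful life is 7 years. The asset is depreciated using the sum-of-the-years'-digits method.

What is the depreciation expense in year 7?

Depreciable base = $118,400 − $25,300 = $93,100.
Sum of the years' digits = 7+6+5+4+3+2+1 = 28.
Year 1: $93,100 × 7/28 = $23,275. Book value $95,125.
Year 2: $93,100 × 6/28 = $19,950. Book value $75,175.
Year 3: $93,100 × 5/28 = $16,625. Book value $58,550.
Year 4: $93,100 × 4/28 = $13,300. Book value $45,250.
Year 5: $93,100 × 3/28 = $9,975. Book value $35,275.
Year 6: $93,100 × 2/28 = $6,650. Book value $28,625.
Year 7: $93,100 × 1/28 = $3,325. Book value $25,300.

$3,325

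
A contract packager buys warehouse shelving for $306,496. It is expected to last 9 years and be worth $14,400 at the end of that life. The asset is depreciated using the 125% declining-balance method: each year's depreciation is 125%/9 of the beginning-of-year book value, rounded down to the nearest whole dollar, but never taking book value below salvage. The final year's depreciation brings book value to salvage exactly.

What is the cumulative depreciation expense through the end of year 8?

$213,832

Depreciable base = $306,496 − $14,400 = $292,096.
Year 1: ⌊$306,496 × 125%/9⌋ = $42,568. Book value $263,928.
Year 2: ⌊$263,928 × 125%/9⌋ = $36,656. Book value $227,272.
Year 3: ⌊$227,272 × 125%/9⌋ = $31,565. Book value $195,707.
Year 4: ⌊$195,707 × 125%/9⌋ = $27,181. Book value $168,526.
Year 5: ⌊$168,526 × 125%/9⌋ = $23,406. Book value $145,120.
Year 6: ⌊$145,120 × 125%/9⌋ = $20,155. Book value $124,965.
Year 7: ⌊$124,965 × 125%/9⌋ = $17,356. Book value $107,609.
Year 8: ⌊$107,609 × 125%/9⌋ = $14,945. Book value $92,664.
Accumulated through year 8 = $306,496 − $92,664 = $213,832.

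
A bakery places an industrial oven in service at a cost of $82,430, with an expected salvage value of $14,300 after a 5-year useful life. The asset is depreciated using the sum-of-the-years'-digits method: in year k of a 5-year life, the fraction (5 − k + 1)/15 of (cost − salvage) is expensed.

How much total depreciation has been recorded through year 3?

Depreciable base = $82,430 − $14,300 = $68,130.
Sum of the years' digits = 5+4+3+2+1 = 15.
Year 1: $68,130 × 5/15 = $22,710. Book value $59,720.
Year 2: $68,130 × 4/15 = $18,168. Book value $41,552.
Year 3: $68,130 × 3/15 = $13,626. Book value $27,926.
Accumulated through year 3 = $82,430 − $27,926 = $54,504.

$54,504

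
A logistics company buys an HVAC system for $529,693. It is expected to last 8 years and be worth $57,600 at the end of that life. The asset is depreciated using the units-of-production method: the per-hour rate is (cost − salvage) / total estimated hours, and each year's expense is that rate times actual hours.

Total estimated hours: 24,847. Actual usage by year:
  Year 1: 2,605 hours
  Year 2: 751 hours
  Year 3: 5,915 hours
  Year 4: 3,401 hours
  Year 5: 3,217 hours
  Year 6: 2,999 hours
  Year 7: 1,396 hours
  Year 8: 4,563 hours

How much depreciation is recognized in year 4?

Depreciable base = $529,693 − $57,600 = $472,093.
Rate = $472,093 / 24,847 hours = $19 per hour.
Year 1: 2,605 × $19 = $49,495. Book value $480,198.
Year 2: 751 × $19 = $14,269. Book value $465,929.
Year 3: 5,915 × $19 = $112,385. Book value $353,544.
Year 4: 3,401 × $19 = $64,619. Book value $288,925.

$64,619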